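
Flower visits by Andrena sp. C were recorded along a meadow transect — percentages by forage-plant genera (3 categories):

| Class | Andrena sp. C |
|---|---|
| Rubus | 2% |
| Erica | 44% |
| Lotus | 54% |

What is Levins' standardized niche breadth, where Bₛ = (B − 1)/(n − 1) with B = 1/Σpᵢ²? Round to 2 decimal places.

0.53

Convert percentages to proportions (divide by 100).
Σpᵢ² = 0.02² + 0.44² + 0.54² = 0.0004 + 0.1936 + 0.2916 = 0.4856
B = 1 / 0.4856 = 2.0593
Bₛ = (B − 1)/(n − 1) = (2.0593 − 1)/(3 − 1) = 1.0593/2 = 0.5297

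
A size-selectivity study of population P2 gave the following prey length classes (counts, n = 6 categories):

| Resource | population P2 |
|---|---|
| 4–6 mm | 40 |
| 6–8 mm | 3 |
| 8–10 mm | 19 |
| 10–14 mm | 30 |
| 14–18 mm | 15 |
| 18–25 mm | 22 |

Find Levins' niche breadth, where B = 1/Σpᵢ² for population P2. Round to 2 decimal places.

Proportions for population P2 (n=129): 40/129=0.3101, 3/129=0.0233, 19/129=0.1473, 30/129=0.2326, 15/129=0.1163, 22/129=0.1705
Σpᵢ² = 0.3101² + 0.0233² + 0.1473² + 0.2326² + 0.1163² + 0.1705² = 0.096162 + 0.000543 + 0.021697 + 0.054103 + 0.013526 + 0.029070 = 0.215101
B = 1 / 0.215101 = 4.6490

4.65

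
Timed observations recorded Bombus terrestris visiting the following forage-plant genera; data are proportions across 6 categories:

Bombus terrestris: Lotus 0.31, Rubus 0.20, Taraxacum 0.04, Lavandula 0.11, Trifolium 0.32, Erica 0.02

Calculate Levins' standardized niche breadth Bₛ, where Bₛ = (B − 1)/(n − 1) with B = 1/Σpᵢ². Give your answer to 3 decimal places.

0.592

Σpᵢ² = 0.31² + 0.20² + 0.04² + 0.11² + 0.32² + 0.02² = 0.0961 + 0.0400 + 0.0016 + 0.0121 + 0.1024 + 0.0004 = 0.2526
B = 1 / 0.2526 = 3.95883
Bₛ = (B − 1)/(n − 1) = (3.95883 − 1)/(6 − 1) = 2.95883/5 = 0.59177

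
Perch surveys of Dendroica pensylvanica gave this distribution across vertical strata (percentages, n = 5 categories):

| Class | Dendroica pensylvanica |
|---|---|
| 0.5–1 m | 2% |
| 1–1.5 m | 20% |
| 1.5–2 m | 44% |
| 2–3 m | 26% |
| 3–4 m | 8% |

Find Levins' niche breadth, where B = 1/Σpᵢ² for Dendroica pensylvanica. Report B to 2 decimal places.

3.25

Convert percentages to proportions (divide by 100).
Σpᵢ² = 0.02² + 0.20² + 0.44² + 0.26² + 0.08² = 0.0004 + 0.0400 + 0.1936 + 0.0676 + 0.0064 = 0.3080
B = 1 / 0.3080 = 3.2468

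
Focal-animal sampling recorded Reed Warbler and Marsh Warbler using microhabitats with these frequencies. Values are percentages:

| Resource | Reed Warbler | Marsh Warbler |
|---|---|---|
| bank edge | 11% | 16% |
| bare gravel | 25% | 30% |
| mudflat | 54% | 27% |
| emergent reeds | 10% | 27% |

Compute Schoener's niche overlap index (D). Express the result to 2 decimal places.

0.73

Convert percentages to proportions (divide by 100).
Σ|p₁ᵢ − p₂ᵢ| = 0.05 + 0.05 + 0.27 + 0.17 = 0.54
D = 1 − ½ × 0.54 = 1 − 0.270 = 0.7300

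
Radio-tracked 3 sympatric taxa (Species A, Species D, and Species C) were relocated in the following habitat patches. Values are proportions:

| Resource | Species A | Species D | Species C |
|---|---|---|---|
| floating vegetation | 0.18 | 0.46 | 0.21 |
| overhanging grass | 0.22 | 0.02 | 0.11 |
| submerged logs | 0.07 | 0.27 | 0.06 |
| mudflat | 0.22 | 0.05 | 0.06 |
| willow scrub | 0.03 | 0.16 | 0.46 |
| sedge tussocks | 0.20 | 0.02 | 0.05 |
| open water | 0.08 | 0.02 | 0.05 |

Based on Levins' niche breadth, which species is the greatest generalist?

Species A

Σp_Aᵢ² = 0.18² + 0.22² + 0.07² + 0.22² + 0.03² + 0.20² + 0.08² = 0.0324 + 0.0484 + 0.0049 + 0.0484 + 0.0009 + 0.0400 + 0.0064 = 0.1814
B_A = 1 / 0.1814 = 5.5127
Σp_Dᵢ² = 0.46² + 0.02² + 0.27² + 0.05² + 0.16² + 0.02² + 0.02² = 0.2116 + 0.0004 + 0.0729 + 0.0025 + 0.0256 + 0.0004 + 0.0004 = 0.3138
B_D = 1 / 0.3138 = 3.1867
Σp_Cᵢ² = 0.21² + 0.11² + 0.06² + 0.06² + 0.46² + 0.05² + 0.05² = 0.0441 + 0.0121 + 0.0036 + 0.0036 + 0.2116 + 0.0025 + 0.0025 = 0.2800
B_C = 1 / 0.2800 = 3.5714
Highest B → broadest niche (most generalist): Species A (B = 5.51).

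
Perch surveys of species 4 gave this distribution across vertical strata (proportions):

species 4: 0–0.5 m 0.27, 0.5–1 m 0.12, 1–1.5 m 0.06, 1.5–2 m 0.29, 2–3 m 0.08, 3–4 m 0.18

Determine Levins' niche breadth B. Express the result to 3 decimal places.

Σpᵢ² = 0.27² + 0.12² + 0.06² + 0.29² + 0.08² + 0.18² = 0.0729 + 0.0144 + 0.0036 + 0.0841 + 0.0064 + 0.0324 = 0.2138
B = 1 / 0.2138 = 4.67727

4.677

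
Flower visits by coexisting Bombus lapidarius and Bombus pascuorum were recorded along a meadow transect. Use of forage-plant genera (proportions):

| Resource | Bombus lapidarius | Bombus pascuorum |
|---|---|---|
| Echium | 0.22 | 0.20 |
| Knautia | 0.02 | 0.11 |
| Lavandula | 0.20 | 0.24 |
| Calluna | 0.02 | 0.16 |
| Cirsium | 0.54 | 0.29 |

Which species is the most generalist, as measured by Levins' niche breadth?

Σp_lapiᵢ² = 0.22² + 0.02² + 0.20² + 0.02² + 0.54² = 0.0484 + 0.0004 + 0.0400 + 0.0004 + 0.2916 = 0.3808
B_lapi = 1 / 0.3808 = 2.6261
Σp_pascᵢ² = 0.20² + 0.11² + 0.24² + 0.16² + 0.29² = 0.0400 + 0.0121 + 0.0576 + 0.0256 + 0.0841 = 0.2194
B_pasc = 1 / 0.2194 = 4.5579
Highest B → broadest niche (most generalist): Bombus pascuorum (B = 4.56).

Bombus pascuorum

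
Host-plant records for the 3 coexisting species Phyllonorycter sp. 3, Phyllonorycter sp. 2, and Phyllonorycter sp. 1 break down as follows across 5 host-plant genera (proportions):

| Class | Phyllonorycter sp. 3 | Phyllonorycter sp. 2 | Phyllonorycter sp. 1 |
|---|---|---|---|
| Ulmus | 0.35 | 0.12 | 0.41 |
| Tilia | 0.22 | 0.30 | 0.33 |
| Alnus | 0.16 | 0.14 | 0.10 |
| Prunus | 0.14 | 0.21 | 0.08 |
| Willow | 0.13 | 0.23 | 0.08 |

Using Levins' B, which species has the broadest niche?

Σp_3ᵢ² = 0.35² + 0.22² + 0.16² + 0.14² + 0.13² = 0.1225 + 0.0484 + 0.0256 + 0.0196 + 0.0169 = 0.2330
B_3 = 1 / 0.2330 = 4.2918
Σp_2ᵢ² = 0.12² + 0.30² + 0.14² + 0.21² + 0.23² = 0.0144 + 0.0900 + 0.0196 + 0.0441 + 0.0529 = 0.2210
B_2 = 1 / 0.2210 = 4.5249
Σp_1ᵢ² = 0.41² + 0.33² + 0.10² + 0.08² + 0.08² = 0.1681 + 0.1089 + 0.0100 + 0.0064 + 0.0064 = 0.2998
B_1 = 1 / 0.2998 = 3.3356
Highest B → broadest niche (most generalist): Phyllonorycter sp. 2 (B = 4.52).

Phyllonorycter sp. 2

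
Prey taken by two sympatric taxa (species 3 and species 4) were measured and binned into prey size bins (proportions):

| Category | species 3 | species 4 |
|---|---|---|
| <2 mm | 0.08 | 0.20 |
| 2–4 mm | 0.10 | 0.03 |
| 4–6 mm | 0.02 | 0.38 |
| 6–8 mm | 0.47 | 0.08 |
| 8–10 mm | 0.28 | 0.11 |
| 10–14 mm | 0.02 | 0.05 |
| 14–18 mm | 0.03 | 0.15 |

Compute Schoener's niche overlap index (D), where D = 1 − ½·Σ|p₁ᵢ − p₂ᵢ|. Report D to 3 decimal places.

0.370

Σ|p₁ᵢ − p₂ᵢ| = 0.12 + 0.07 + 0.36 + 0.39 + 0.17 + 0.03 + 0.12 = 1.26
D = 1 − ½ × 1.26 = 1 − 0.630 = 0.37000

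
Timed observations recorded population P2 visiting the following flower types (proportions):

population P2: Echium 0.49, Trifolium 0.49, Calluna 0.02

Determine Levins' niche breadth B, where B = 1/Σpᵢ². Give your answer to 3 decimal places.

2.081

Σpᵢ² = 0.49² + 0.49² + 0.02² = 0.2401 + 0.2401 + 0.0004 = 0.4806
B = 1 / 0.4806 = 2.08073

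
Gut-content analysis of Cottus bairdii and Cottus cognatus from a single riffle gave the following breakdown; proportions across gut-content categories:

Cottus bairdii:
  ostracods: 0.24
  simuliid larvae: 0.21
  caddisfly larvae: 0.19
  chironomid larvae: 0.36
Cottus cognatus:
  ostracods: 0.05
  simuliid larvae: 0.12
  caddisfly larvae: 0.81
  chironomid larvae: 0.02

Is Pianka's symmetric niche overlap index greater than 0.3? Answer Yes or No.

Σ p₁ᵢp₂ᵢ = 0.0120 + 0.0252 + 0.1539 + 0.0072 = 0.1983
Σp_1ᵢ² = 0.24² + 0.21² + 0.19² + 0.36² = 0.0576 + 0.0441 + 0.0361 + 0.1296 = 0.2674
Σp_2ᵢ² = 0.05² + 0.12² + 0.81² + 0.02² = 0.0025 + 0.0144 + 0.6561 + 0.0004 = 0.6734
O = 0.1983 / √(0.2674 × 0.6734) = 0.1983 / 0.42434 = 0.4673
O = 0.4673 > 0.3 → Yes.

Yes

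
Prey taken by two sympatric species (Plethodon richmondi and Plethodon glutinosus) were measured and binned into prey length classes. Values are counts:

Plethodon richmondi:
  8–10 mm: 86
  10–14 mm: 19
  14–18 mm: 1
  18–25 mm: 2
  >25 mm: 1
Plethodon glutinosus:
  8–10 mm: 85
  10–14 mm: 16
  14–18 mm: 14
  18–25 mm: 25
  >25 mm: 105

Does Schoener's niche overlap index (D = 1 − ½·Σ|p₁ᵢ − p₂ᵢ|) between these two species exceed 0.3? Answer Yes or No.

Yes

Proportions for Plethodon richmondi (n=109): 86/109=0.7890, 19/109=0.1743, 1/109=0.0092, 2/109=0.0183, 1/109=0.0092
Proportions for Plethodon glutinosus (n=245): 85/245=0.3469, 16/245=0.0653, 14/245=0.0571, 25/245=0.1020, 105/245=0.4286
Σ|p₁ᵢ − p₂ᵢ| = 0.4421 + 0.1090 + 0.0479 + 0.0837 + 0.4194 = 1.1021
D = 1 − ½ × 1.1021 = 1 − 0.55105 = 0.44895
D = 0.44895 > 0.3 → Yes.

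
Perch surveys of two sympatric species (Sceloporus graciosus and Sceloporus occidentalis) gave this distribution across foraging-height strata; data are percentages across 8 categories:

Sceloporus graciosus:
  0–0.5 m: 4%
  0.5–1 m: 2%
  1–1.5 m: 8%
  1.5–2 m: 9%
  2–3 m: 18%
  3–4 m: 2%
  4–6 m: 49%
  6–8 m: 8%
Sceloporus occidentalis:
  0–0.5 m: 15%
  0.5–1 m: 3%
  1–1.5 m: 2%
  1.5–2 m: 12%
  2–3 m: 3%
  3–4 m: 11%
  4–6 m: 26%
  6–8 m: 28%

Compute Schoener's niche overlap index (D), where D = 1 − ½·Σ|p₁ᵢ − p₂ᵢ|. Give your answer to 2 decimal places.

Convert percentages to proportions (divide by 100).
Σ|p₁ᵢ − p₂ᵢ| = 0.11 + 0.01 + 0.06 + 0.03 + 0.15 + 0.09 + 0.23 + 0.20 = 0.88
D = 1 − ½ × 0.88 = 1 − 0.440 = 0.5600

0.56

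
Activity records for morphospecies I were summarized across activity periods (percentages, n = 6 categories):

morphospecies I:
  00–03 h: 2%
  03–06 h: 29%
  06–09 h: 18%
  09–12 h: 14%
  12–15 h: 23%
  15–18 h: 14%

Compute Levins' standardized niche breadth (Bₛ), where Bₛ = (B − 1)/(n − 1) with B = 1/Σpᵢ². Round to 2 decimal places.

Convert percentages to proportions (divide by 100).
Σpᵢ² = 0.02² + 0.29² + 0.18² + 0.14² + 0.23² + 0.14² = 0.0004 + 0.0841 + 0.0324 + 0.0196 + 0.0529 + 0.0196 = 0.2090
B = 1 / 0.2090 = 4.7847
Bₛ = (B − 1)/(n − 1) = (4.7847 − 1)/(6 − 1) = 3.7847/5 = 0.7569

0.76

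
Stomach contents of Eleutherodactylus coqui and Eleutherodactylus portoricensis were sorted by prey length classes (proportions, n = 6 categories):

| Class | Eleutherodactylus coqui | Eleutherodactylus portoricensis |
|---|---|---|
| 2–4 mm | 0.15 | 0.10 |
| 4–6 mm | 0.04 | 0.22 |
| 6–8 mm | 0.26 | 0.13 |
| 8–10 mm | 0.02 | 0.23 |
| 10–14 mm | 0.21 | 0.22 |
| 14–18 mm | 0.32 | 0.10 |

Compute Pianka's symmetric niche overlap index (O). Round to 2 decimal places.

0.67

Σ p₁ᵢp₂ᵢ = 0.0150 + 0.0088 + 0.0338 + 0.0046 + 0.0462 + 0.0320 = 0.1404
Σp_1ᵢ² = 0.15² + 0.04² + 0.26² + 0.02² + 0.21² + 0.32² = 0.0225 + 0.0016 + 0.0676 + 0.0004 + 0.0441 + 0.1024 = 0.2386
Σp_2ᵢ² = 0.10² + 0.22² + 0.13² + 0.23² + 0.22² + 0.10² = 0.0100 + 0.0484 + 0.0169 + 0.0529 + 0.0484 + 0.0100 = 0.1866
O = 0.1404 / √(0.2386 × 0.1866) = 0.1404 / 0.21100 = 0.6654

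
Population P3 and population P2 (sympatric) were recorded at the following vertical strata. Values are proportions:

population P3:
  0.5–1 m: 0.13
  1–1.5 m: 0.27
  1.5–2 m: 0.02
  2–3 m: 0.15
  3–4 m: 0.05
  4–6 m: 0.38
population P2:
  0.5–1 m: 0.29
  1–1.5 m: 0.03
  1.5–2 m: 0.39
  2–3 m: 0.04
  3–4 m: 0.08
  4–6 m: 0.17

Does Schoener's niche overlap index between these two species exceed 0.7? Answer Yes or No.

Σ|p₁ᵢ − p₂ᵢ| = 0.16 + 0.24 + 0.37 + 0.11 + 0.03 + 0.21 = 1.12
D = 1 − ½ × 1.12 = 1 − 0.560 = 0.4400
D = 0.4400 < 0.7 → No.

No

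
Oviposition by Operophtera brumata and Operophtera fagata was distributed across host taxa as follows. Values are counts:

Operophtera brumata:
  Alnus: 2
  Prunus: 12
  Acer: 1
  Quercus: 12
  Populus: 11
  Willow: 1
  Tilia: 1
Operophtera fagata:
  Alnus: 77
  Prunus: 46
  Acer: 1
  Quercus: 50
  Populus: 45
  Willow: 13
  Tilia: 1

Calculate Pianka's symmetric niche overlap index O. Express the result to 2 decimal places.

0.79

Proportions for Operophtera brumata (n=40): 2/40=0.0500, 12/40=0.3000, 1/40=0.0250, 12/40=0.3000, 11/40=0.2750, 1/40=0.0250, 1/40=0.0250
Proportions for Operophtera fagata (n=233): 77/233=0.3305, 46/233=0.1974, 1/233=0.0043, 50/233=0.2146, 45/233=0.1931, 13/233=0.0558, 1/233=0.0043
Σ p₁ᵢp₂ᵢ = 0.016525 + 0.059220 + 0.000108 + 0.064380 + 0.053103 + 0.001395 + 0.000108 = 0.194839
Σp_1ᵢ² = 0.0500² + 0.3000² + 0.0250² + 0.3000² + 0.2750² + 0.0250² + 0.0250² = 0.002500 + 0.090000 + 0.000625 + 0.090000 + 0.075625 + 0.000625 + 0.000625 = 0.260000
Σp_2ᵢ² = 0.3305² + 0.1974² + 0.0043² + 0.2146² + 0.1931² + 0.0558² + 0.0043² = 0.109230 + 0.038967 + 0.000018 + 0.046053 + 0.037288 + 0.003114 + 0.000018 = 0.234688
O = 0.194839 / √(0.260000 × 0.234688) = 0.194839 / 0.2470200 = 0.7888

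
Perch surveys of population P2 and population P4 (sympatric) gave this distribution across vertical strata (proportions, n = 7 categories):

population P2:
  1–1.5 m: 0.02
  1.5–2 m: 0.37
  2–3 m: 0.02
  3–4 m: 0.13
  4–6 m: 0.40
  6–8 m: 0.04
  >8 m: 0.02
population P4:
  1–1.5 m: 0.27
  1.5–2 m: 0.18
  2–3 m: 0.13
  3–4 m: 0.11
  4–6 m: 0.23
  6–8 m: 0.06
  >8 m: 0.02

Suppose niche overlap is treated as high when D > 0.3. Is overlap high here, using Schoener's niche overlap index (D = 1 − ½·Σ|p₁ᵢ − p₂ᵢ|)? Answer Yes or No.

Σ|p₁ᵢ − p₂ᵢ| = 0.25 + 0.19 + 0.11 + 0.02 + 0.17 + 0.02 + 0.00 = 0.76
D = 1 − ½ × 0.76 = 1 − 0.380 = 0.6200
D = 0.6200 > 0.3 → Yes.

Yes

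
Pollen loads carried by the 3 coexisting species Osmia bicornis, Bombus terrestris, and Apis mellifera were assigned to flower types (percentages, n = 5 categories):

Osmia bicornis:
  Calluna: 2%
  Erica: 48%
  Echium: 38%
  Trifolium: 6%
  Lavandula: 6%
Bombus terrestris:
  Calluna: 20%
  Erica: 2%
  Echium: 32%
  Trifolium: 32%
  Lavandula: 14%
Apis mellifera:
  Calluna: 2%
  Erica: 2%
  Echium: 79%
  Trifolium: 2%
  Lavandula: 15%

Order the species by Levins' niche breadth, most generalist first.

Bombus terrestris > Osmia bicornis > Apis mellifera

Convert percentages to proportions (divide by 100).
Σp_bicoᵢ² = 0.02² + 0.48² + 0.38² + 0.06² + 0.06² = 0.0004 + 0.2304 + 0.1444 + 0.0036 + 0.0036 = 0.3824
B_bico = 1 / 0.3824 = 2.6151
Σp_terrᵢ² = 0.20² + 0.02² + 0.32² + 0.32² + 0.14² = 0.0400 + 0.0004 + 0.1024 + 0.1024 + 0.0196 = 0.2648
B_terr = 1 / 0.2648 = 3.7764
Σp_mellᵢ² = 0.02² + 0.02² + 0.79² + 0.02² + 0.15² = 0.0004 + 0.0004 + 0.6241 + 0.0004 + 0.0225 = 0.6478
B_mell = 1 / 0.6478 = 1.5437
Ranking by B (broadest → narrowest): Bombus terrestris (3.78) > Osmia bicornis (2.62) > Apis mellifera (1.54)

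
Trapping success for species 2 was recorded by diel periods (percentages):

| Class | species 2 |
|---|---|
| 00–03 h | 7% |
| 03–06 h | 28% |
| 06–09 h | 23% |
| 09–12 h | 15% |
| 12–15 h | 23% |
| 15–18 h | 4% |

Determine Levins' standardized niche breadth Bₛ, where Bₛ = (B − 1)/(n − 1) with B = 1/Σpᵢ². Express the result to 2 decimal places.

0.74

Convert percentages to proportions (divide by 100).
Σpᵢ² = 0.07² + 0.28² + 0.23² + 0.15² + 0.23² + 0.04² = 0.0049 + 0.0784 + 0.0529 + 0.0225 + 0.0529 + 0.0016 = 0.2132
B = 1 / 0.2132 = 4.6904
Bₛ = (B − 1)/(n − 1) = (4.6904 − 1)/(6 − 1) = 3.6904/5 = 0.7381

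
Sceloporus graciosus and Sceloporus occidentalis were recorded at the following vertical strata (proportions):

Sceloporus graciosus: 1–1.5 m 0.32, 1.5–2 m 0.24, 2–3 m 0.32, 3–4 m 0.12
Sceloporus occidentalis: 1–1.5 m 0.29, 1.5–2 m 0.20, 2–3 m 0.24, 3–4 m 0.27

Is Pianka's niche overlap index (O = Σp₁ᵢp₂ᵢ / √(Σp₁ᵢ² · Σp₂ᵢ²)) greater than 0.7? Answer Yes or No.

Yes

Σ p₁ᵢp₂ᵢ = 0.0928 + 0.0480 + 0.0768 + 0.0324 = 0.2500
Σp_1ᵢ² = 0.32² + 0.24² + 0.32² + 0.12² = 0.1024 + 0.0576 + 0.1024 + 0.0144 = 0.2768
Σp_2ᵢ² = 0.29² + 0.20² + 0.24² + 0.27² = 0.0841 + 0.0400 + 0.0576 + 0.0729 = 0.2546
O = 0.2500 / √(0.2768 × 0.2546) = 0.2500 / 0.26547 = 0.9417
O = 0.9417 > 0.7 → Yes.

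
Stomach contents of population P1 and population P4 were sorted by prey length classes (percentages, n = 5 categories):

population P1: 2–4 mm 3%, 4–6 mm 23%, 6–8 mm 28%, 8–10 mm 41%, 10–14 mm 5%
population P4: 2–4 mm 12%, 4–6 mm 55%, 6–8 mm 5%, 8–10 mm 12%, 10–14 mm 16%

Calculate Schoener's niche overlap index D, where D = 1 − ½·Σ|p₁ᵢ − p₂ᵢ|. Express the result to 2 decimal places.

0.48

Convert percentages to proportions (divide by 100).
Σ|p₁ᵢ − p₂ᵢ| = 0.09 + 0.32 + 0.23 + 0.29 + 0.11 = 1.04
D = 1 − ½ × 1.04 = 1 − 0.520 = 0.4800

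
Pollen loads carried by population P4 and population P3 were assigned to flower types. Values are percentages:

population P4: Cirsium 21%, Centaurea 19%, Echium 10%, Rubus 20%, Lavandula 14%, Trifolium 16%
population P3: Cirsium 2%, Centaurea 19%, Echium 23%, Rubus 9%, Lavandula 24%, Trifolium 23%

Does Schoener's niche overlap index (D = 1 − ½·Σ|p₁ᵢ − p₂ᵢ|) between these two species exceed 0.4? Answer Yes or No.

Yes

Convert percentages to proportions (divide by 100).
Σ|p₁ᵢ − p₂ᵢ| = 0.19 + 0.00 + 0.13 + 0.11 + 0.10 + 0.07 = 0.60
D = 1 − ½ × 0.60 = 1 − 0.300 = 0.7000
D = 0.7000 > 0.4 → Yes.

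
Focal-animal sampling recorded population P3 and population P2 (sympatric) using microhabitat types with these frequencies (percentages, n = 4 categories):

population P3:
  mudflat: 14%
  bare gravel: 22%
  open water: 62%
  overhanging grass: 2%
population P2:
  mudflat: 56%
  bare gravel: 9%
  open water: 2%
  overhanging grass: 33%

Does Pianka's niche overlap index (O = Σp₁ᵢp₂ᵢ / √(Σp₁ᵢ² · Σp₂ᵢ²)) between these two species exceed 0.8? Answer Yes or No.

No

Convert percentages to proportions (divide by 100).
Σ p₁ᵢp₂ᵢ = 0.0784 + 0.0198 + 0.0124 + 0.0066 = 0.1172
Σp_1ᵢ² = 0.14² + 0.22² + 0.62² + 0.02² = 0.0196 + 0.0484 + 0.3844 + 0.0004 = 0.4528
Σp_2ᵢ² = 0.56² + 0.09² + 0.02² + 0.33² = 0.3136 + 0.0081 + 0.0004 + 0.1089 = 0.4310
O = 0.1172 / √(0.4528 × 0.4310) = 0.1172 / 0.44177 = 0.2653
O = 0.2653 < 0.8 → No.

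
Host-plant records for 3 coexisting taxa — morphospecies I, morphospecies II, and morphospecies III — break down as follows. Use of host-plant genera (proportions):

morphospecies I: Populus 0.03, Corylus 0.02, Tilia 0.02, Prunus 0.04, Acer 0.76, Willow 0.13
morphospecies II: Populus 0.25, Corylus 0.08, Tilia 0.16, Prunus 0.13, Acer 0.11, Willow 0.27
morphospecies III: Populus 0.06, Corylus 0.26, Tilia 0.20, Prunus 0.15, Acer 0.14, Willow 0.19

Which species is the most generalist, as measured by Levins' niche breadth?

morphospecies III

Σp_Iᵢ² = 0.03² + 0.02² + 0.02² + 0.04² + 0.76² + 0.13² = 0.0009 + 0.0004 + 0.0004 + 0.0016 + 0.5776 + 0.0169 = 0.5978
B_I = 1 / 0.5978 = 1.6728
Σp_IIᵢ² = 0.25² + 0.08² + 0.16² + 0.13² + 0.11² + 0.27² = 0.0625 + 0.0064 + 0.0256 + 0.0169 + 0.0121 + 0.0729 = 0.1964
B_II = 1 / 0.1964 = 5.0916
Σp_IIIᵢ² = 0.06² + 0.26² + 0.20² + 0.15² + 0.14² + 0.19² = 0.0036 + 0.0676 + 0.0400 + 0.0225 + 0.0196 + 0.0361 = 0.1894
B_III = 1 / 0.1894 = 5.2798
Highest B → broadest niche (most generalist): morphospecies III (B = 5.28).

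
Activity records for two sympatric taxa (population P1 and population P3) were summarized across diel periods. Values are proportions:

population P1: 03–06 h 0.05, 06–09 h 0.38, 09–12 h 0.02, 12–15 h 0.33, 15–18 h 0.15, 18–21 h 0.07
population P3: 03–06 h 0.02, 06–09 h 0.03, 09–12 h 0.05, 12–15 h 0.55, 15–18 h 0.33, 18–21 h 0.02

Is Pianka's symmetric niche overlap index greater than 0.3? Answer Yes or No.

Yes

Σ p₁ᵢp₂ᵢ = 0.0010 + 0.0114 + 0.0010 + 0.1815 + 0.0495 + 0.0014 = 0.2458
Σp_1ᵢ² = 0.05² + 0.38² + 0.02² + 0.33² + 0.15² + 0.07² = 0.0025 + 0.1444 + 0.0004 + 0.1089 + 0.0225 + 0.0049 = 0.2836
Σp_2ᵢ² = 0.02² + 0.03² + 0.05² + 0.55² + 0.33² + 0.02² = 0.0004 + 0.0009 + 0.0025 + 0.3025 + 0.1089 + 0.0004 = 0.4156
O = 0.2458 / √(0.2836 × 0.4156) = 0.2458 / 0.34331 = 0.7160
O = 0.7160 > 0.3 → Yes.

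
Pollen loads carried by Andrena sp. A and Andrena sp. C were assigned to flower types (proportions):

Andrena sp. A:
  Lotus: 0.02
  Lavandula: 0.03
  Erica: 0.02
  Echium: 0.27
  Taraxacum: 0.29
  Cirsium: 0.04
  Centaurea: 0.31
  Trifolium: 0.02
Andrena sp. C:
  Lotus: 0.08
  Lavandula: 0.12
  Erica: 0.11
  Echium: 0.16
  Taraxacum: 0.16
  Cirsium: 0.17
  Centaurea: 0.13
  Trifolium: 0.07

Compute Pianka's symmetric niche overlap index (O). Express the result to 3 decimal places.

0.782

Σ p₁ᵢp₂ᵢ = 0.0016 + 0.0036 + 0.0022 + 0.0432 + 0.0464 + 0.0068 + 0.0403 + 0.0014 = 0.1455
Σp_1ᵢ² = 0.02² + 0.03² + 0.02² + 0.27² + 0.29² + 0.04² + 0.31² + 0.02² = 0.0004 + 0.0009 + 0.0004 + 0.0729 + 0.0841 + 0.0016 + 0.0961 + 0.0004 = 0.2568
Σp_2ᵢ² = 0.08² + 0.12² + 0.11² + 0.16² + 0.16² + 0.17² + 0.13² + 0.07² = 0.0064 + 0.0144 + 0.0121 + 0.0256 + 0.0256 + 0.0289 + 0.0169 + 0.0049 = 0.1348
O = 0.1455 / √(0.2568 × 0.1348) = 0.1455 / 0.186055 = 0.78203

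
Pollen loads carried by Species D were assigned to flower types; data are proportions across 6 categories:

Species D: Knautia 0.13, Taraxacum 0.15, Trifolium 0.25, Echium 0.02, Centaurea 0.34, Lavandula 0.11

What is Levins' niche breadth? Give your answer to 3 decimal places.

4.348

Σpᵢ² = 0.13² + 0.15² + 0.25² + 0.02² + 0.34² + 0.11² = 0.0169 + 0.0225 + 0.0625 + 0.0004 + 0.1156 + 0.0121 = 0.2300
B = 1 / 0.2300 = 4.34783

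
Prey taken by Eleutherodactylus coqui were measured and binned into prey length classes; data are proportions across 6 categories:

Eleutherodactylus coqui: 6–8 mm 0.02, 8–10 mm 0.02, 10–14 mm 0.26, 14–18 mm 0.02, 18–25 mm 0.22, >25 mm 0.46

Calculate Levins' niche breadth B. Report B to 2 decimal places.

3.04

Σpᵢ² = 0.02² + 0.02² + 0.26² + 0.02² + 0.22² + 0.46² = 0.0004 + 0.0004 + 0.0676 + 0.0004 + 0.0484 + 0.2116 = 0.3288
B = 1 / 0.3288 = 3.0414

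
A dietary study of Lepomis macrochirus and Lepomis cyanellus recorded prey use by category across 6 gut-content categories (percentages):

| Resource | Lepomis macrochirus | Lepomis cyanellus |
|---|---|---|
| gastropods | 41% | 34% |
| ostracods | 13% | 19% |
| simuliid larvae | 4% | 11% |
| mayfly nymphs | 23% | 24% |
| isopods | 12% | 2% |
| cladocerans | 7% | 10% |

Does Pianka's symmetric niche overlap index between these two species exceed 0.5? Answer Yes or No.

Yes

Convert percentages to proportions (divide by 100).
Σ p₁ᵢp₂ᵢ = 0.1394 + 0.0247 + 0.0044 + 0.0552 + 0.0024 + 0.0070 = 0.2331
Σp_1ᵢ² = 0.41² + 0.13² + 0.04² + 0.23² + 0.12² + 0.07² = 0.1681 + 0.0169 + 0.0016 + 0.0529 + 0.0144 + 0.0049 = 0.2588
Σp_2ᵢ² = 0.34² + 0.19² + 0.11² + 0.24² + 0.02² + 0.10² = 0.1156 + 0.0361 + 0.0121 + 0.0576 + 0.0004 + 0.0100 = 0.2318
O = 0.2331 / √(0.2588 × 0.2318) = 0.2331 / 0.24493 = 0.9517
O = 0.9517 > 0.5 → Yes.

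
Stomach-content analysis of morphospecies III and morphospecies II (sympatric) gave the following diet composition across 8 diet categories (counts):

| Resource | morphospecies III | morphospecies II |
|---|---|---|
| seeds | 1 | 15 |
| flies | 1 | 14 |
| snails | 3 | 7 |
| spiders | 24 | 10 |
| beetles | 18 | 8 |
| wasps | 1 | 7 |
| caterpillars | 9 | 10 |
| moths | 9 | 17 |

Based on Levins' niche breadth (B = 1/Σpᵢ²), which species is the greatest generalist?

Proportions for morphospecies III (n=66): 1/66=0.0152, 1/66=0.0152, 3/66=0.0455, 24/66=0.3636, 18/66=0.2727, 1/66=0.0152, 9/66=0.1364, 9/66=0.1364
Proportions for morphospecies II (n=88): 15/88=0.1705, 14/88=0.1591, 7/88=0.0795, 10/88=0.1136, 8/88=0.0909, 7/88=0.0795, 10/88=0.1136, 17/88=0.1932
Σp_IIIᵢ² = 0.0152² + 0.0152² + 0.0455² + 0.3636² + 0.2727² + 0.0152² + 0.1364² + 0.1364² = 0.000231 + 0.000231 + 0.002070 + 0.132205 + 0.074365 + 0.000231 + 0.018605 + 0.018605 = 0.246543
B_III = 1 / 0.246543 = 4.0561
Σp_IIᵢ² = 0.1705² + 0.1591² + 0.0795² + 0.1136² + 0.0909² + 0.0795² + 0.1136² + 0.1932² = 0.029070 + 0.025313 + 0.006320 + 0.012905 + 0.008263 + 0.006320 + 0.012905 + 0.037326 = 0.138422
B_II = 1 / 0.138422 = 7.2243
Highest B → broadest niche (most generalist): morphospecies II (B = 7.22).

morphospecies II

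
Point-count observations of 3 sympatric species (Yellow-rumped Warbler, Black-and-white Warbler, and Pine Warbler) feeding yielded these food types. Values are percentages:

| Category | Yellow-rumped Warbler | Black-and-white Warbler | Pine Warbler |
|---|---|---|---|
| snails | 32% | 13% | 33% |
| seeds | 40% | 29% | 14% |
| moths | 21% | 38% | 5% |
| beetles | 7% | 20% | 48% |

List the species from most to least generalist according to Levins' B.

Convert percentages to proportions (divide by 100).
Σp_Yellᵢ² = 0.32² + 0.40² + 0.21² + 0.07² = 0.1024 + 0.1600 + 0.0441 + 0.0049 = 0.3114
B_Yell = 1 / 0.3114 = 3.2113
Σp_Blacᵢ² = 0.13² + 0.29² + 0.38² + 0.20² = 0.0169 + 0.0841 + 0.1444 + 0.0400 = 0.2854
B_Blac = 1 / 0.2854 = 3.5039
Σp_Pineᵢ² = 0.33² + 0.14² + 0.05² + 0.48² = 0.1089 + 0.0196 + 0.0025 + 0.2304 = 0.3614
B_Pine = 1 / 0.3614 = 2.7670
Ranking by B (broadest → narrowest): Black-and-white Warbler (3.50) > Yellow-rumped Warbler (3.21) > Pine Warbler (2.77)

Black-and-white Warbler > Yellow-rumped Warbler > Pine Warbler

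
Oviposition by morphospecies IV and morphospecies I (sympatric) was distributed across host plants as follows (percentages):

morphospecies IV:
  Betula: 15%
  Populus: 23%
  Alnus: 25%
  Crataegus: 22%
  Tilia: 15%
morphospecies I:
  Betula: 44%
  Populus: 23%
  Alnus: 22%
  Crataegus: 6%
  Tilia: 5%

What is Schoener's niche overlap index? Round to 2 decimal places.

Convert percentages to proportions (divide by 100).
Σ|p₁ᵢ − p₂ᵢ| = 0.29 + 0.00 + 0.03 + 0.16 + 0.10 = 0.58
D = 1 − ½ × 0.58 = 1 − 0.290 = 0.7100

0.71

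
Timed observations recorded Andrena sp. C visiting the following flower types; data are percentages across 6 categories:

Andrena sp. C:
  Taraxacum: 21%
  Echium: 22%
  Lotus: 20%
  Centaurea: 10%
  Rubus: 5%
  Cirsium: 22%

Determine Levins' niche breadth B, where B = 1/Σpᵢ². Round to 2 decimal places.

5.17

Convert percentages to proportions (divide by 100).
Σpᵢ² = 0.21² + 0.22² + 0.20² + 0.10² + 0.05² + 0.22² = 0.0441 + 0.0484 + 0.0400 + 0.0100 + 0.0025 + 0.0484 = 0.1934
B = 1 / 0.1934 = 5.1706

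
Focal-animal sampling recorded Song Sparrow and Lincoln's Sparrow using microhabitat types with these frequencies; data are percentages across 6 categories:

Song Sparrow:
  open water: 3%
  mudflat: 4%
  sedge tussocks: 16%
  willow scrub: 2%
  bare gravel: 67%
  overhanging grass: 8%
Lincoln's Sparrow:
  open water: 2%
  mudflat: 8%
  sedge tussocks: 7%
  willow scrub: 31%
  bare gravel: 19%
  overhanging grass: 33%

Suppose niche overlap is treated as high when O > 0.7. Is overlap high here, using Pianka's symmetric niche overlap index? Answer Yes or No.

Convert percentages to proportions (divide by 100).
Σ p₁ᵢp₂ᵢ = 0.0006 + 0.0032 + 0.0112 + 0.0062 + 0.1273 + 0.0264 = 0.1749
Σp_1ᵢ² = 0.03² + 0.04² + 0.16² + 0.02² + 0.67² + 0.08² = 0.0009 + 0.0016 + 0.0256 + 0.0004 + 0.4489 + 0.0064 = 0.4838
Σp_2ᵢ² = 0.02² + 0.08² + 0.07² + 0.31² + 0.19² + 0.33² = 0.0004 + 0.0064 + 0.0049 + 0.0961 + 0.0361 + 0.1089 = 0.2528
O = 0.1749 / √(0.4838 × 0.2528) = 0.1749 / 0.34972 = 0.5001
O = 0.5001 < 0.7 → No.

No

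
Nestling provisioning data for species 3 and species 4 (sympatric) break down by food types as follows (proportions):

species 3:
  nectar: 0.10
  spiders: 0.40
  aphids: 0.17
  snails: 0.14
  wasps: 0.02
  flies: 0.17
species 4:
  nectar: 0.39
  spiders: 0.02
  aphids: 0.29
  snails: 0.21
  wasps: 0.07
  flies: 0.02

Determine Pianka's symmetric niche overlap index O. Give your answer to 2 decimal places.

0.49

Σ p₁ᵢp₂ᵢ = 0.0390 + 0.0080 + 0.0493 + 0.0294 + 0.0014 + 0.0034 = 0.1305
Σp_1ᵢ² = 0.10² + 0.40² + 0.17² + 0.14² + 0.02² + 0.17² = 0.0100 + 0.1600 + 0.0289 + 0.0196 + 0.0004 + 0.0289 = 0.2478
Σp_2ᵢ² = 0.39² + 0.02² + 0.29² + 0.21² + 0.07² + 0.02² = 0.1521 + 0.0004 + 0.0841 + 0.0441 + 0.0049 + 0.0004 = 0.2860
O = 0.1305 / √(0.2478 × 0.2860) = 0.1305 / 0.26622 = 0.4902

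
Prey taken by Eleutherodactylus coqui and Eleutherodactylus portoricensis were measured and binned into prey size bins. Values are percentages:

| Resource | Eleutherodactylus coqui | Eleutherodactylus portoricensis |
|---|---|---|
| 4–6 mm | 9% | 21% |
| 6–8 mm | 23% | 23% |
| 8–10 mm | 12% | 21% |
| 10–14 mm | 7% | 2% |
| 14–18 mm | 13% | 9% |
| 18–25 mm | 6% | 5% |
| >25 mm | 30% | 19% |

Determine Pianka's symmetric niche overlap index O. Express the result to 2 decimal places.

0.90

Convert percentages to proportions (divide by 100).
Σ p₁ᵢp₂ᵢ = 0.0189 + 0.0529 + 0.0252 + 0.0014 + 0.0117 + 0.0030 + 0.0570 = 0.1701
Σp_1ᵢ² = 0.09² + 0.23² + 0.12² + 0.07² + 0.13² + 0.06² + 0.30² = 0.0081 + 0.0529 + 0.0144 + 0.0049 + 0.0169 + 0.0036 + 0.0900 = 0.1908
Σp_2ᵢ² = 0.21² + 0.23² + 0.21² + 0.02² + 0.09² + 0.05² + 0.19² = 0.0441 + 0.0529 + 0.0441 + 0.0004 + 0.0081 + 0.0025 + 0.0361 = 0.1882
O = 0.1701 / √(0.1908 × 0.1882) = 0.1701 / 0.18950 = 0.8976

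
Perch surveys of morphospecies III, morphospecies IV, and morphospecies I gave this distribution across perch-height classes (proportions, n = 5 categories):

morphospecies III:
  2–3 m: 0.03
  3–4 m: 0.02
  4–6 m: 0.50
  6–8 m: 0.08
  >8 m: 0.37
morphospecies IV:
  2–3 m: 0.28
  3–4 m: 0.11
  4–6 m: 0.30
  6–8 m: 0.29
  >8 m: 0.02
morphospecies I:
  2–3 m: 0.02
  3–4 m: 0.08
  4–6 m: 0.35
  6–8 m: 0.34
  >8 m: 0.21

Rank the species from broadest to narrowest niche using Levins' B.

Σp_IIIᵢ² = 0.03² + 0.02² + 0.50² + 0.08² + 0.37² = 0.0009 + 0.0004 + 0.2500 + 0.0064 + 0.1369 = 0.3946
B_III = 1 / 0.3946 = 2.5342
Σp_IVᵢ² = 0.28² + 0.11² + 0.30² + 0.29² + 0.02² = 0.0784 + 0.0121 + 0.0900 + 0.0841 + 0.0004 = 0.2650
B_IV = 1 / 0.2650 = 3.7736
Σp_Iᵢ² = 0.02² + 0.08² + 0.35² + 0.34² + 0.21² = 0.0004 + 0.0064 + 0.1225 + 0.1156 + 0.0441 = 0.2890
B_I = 1 / 0.2890 = 3.4602
Ranking by B (broadest → narrowest): morphospecies IV (3.77) > morphospecies I (3.46) > morphospecies III (2.53)

morphospecies IV > morphospecies I > morphospecies III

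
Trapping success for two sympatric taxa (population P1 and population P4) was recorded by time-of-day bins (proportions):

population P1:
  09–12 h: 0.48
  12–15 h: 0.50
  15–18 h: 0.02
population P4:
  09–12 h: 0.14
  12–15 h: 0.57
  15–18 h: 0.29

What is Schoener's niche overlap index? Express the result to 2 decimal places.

0.66

Σ|p₁ᵢ − p₂ᵢ| = 0.34 + 0.07 + 0.27 = 0.68
D = 1 − ½ × 0.68 = 1 − 0.340 = 0.6600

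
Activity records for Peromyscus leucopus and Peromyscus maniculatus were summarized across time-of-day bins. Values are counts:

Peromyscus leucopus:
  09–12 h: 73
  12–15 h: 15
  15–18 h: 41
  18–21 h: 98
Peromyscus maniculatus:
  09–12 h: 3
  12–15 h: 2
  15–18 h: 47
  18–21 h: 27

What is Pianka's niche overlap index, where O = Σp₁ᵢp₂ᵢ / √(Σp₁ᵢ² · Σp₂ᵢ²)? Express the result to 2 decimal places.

0.68

Proportions for Peromyscus leucopus (n=227): 73/227=0.3216, 15/227=0.0661, 41/227=0.1806, 98/227=0.4317
Proportions for Peromyscus maniculatus (n=79): 3/79=0.0380, 2/79=0.0253, 47/79=0.5949, 27/79=0.3418
Σ p₁ᵢp₂ᵢ = 0.012221 + 0.001672 + 0.107439 + 0.147555 = 0.268887
Σp_1ᵢ² = 0.3216² + 0.0661² + 0.1806² + 0.4317² = 0.103427 + 0.004369 + 0.032616 + 0.186365 = 0.326777
Σp_2ᵢ² = 0.0380² + 0.0253² + 0.5949² + 0.3418² = 0.001444 + 0.000640 + 0.353906 + 0.116827 = 0.472817
O = 0.268887 / √(0.326777 × 0.472817) = 0.268887 / 0.3930722 = 0.6841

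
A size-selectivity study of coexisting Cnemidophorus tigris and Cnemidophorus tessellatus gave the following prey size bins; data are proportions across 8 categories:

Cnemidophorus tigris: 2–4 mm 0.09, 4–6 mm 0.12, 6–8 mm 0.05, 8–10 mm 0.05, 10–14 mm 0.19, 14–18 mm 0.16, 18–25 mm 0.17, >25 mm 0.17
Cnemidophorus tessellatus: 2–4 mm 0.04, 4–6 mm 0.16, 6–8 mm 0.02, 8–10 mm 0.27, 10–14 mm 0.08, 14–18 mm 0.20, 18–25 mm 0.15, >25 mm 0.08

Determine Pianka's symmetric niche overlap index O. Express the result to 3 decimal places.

0.769

Σ p₁ᵢp₂ᵢ = 0.0036 + 0.0192 + 0.0010 + 0.0135 + 0.0152 + 0.0320 + 0.0255 + 0.0136 = 0.1236
Σp_1ᵢ² = 0.09² + 0.12² + 0.05² + 0.05² + 0.19² + 0.16² + 0.17² + 0.17² = 0.0081 + 0.0144 + 0.0025 + 0.0025 + 0.0361 + 0.0256 + 0.0289 + 0.0289 = 0.1470
Σp_2ᵢ² = 0.04² + 0.16² + 0.02² + 0.27² + 0.08² + 0.20² + 0.15² + 0.08² = 0.0016 + 0.0256 + 0.0004 + 0.0729 + 0.0064 + 0.0400 + 0.0225 + 0.0064 = 0.1758
O = 0.1236 / √(0.1470 × 0.1758) = 0.1236 / 0.160756 = 0.76887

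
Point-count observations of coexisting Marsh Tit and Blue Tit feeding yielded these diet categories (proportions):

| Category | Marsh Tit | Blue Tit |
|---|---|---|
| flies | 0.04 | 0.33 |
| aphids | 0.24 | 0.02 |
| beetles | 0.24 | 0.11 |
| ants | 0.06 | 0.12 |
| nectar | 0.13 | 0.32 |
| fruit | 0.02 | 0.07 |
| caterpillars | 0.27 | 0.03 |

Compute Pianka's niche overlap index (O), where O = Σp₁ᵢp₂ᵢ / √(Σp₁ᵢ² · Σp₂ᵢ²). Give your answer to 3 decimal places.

0.453

Σ p₁ᵢp₂ᵢ = 0.0132 + 0.0048 + 0.0264 + 0.0072 + 0.0416 + 0.0014 + 0.0081 = 0.1027
Σp_1ᵢ² = 0.04² + 0.24² + 0.24² + 0.06² + 0.13² + 0.02² + 0.27² = 0.0016 + 0.0576 + 0.0576 + 0.0036 + 0.0169 + 0.0004 + 0.0729 = 0.2106
Σp_2ᵢ² = 0.33² + 0.02² + 0.11² + 0.12² + 0.32² + 0.07² + 0.03² = 0.1089 + 0.0004 + 0.0121 + 0.0144 + 0.1024 + 0.0049 + 0.0009 = 0.2440
O = 0.1027 / √(0.2106 × 0.2440) = 0.1027 / 0.226686 = 0.45305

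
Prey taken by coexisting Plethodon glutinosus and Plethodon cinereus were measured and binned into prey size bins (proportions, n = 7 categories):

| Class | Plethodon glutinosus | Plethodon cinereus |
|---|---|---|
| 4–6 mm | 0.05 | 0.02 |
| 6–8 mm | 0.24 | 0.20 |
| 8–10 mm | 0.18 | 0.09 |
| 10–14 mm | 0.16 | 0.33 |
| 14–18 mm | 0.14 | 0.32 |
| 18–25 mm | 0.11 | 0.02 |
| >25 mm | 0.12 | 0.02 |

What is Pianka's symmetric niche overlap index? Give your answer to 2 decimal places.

0.81

Σ p₁ᵢp₂ᵢ = 0.0010 + 0.0480 + 0.0162 + 0.0528 + 0.0448 + 0.0022 + 0.0024 = 0.1674
Σp_1ᵢ² = 0.05² + 0.24² + 0.18² + 0.16² + 0.14² + 0.11² + 0.12² = 0.0025 + 0.0576 + 0.0324 + 0.0256 + 0.0196 + 0.0121 + 0.0144 = 0.1642
Σp_2ᵢ² = 0.02² + 0.20² + 0.09² + 0.33² + 0.32² + 0.02² + 0.02² = 0.0004 + 0.0400 + 0.0081 + 0.1089 + 0.1024 + 0.0004 + 0.0004 = 0.2606
O = 0.1674 / √(0.1642 × 0.2606) = 0.1674 / 0.20686 = 0.8092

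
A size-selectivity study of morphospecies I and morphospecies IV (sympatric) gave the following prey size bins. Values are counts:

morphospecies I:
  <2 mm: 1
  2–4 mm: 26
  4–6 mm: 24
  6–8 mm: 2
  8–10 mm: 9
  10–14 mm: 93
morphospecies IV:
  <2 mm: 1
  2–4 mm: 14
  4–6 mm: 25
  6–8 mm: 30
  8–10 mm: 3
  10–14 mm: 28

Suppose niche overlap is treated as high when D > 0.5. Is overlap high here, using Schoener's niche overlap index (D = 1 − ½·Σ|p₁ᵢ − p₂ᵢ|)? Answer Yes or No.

Yes

Proportions for morphospecies I (n=155): 1/155=0.0065, 26/155=0.1677, 24/155=0.1548, 2/155=0.0129, 9/155=0.0581, 93/155=0.6000
Proportions for morphospecies IV (n=101): 1/101=0.0099, 14/101=0.1386, 25/101=0.2475, 30/101=0.2970, 3/101=0.0297, 28/101=0.2772
Σ|p₁ᵢ − p₂ᵢ| = 0.0034 + 0.0291 + 0.0927 + 0.2841 + 0.0284 + 0.3228 = 0.7605
D = 1 − ½ × 0.7605 = 1 − 0.38025 = 0.61975
D = 0.61975 > 0.5 → Yes.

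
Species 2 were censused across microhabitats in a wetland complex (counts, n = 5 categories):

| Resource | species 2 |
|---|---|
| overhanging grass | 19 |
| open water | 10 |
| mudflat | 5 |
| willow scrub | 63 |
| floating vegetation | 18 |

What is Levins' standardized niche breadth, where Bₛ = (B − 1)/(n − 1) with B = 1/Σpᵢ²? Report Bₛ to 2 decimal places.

0.44

Proportions for species 2 (n=115): 19/115=0.1652, 10/115=0.0870, 5/115=0.0435, 63/115=0.5478, 18/115=0.1565
Σpᵢ² = 0.1652² + 0.0870² + 0.0435² + 0.5478² + 0.1565² = 0.027291 + 0.007569 + 0.001892 + 0.300085 + 0.024492 = 0.361329
B = 1 / 0.361329 = 2.7676
Bₛ = (B − 1)/(n − 1) = (2.7676 − 1)/(5 − 1) = 1.7676/4 = 0.4419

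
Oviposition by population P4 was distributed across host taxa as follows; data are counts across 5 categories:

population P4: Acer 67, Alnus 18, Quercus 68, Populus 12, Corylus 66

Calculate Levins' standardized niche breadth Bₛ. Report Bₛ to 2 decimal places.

0.71

Proportions for population P4 (n=231): 67/231=0.2900, 18/231=0.0779, 68/231=0.2944, 12/231=0.0519, 66/231=0.2857
Σpᵢ² = 0.2900² + 0.0779² + 0.2944² + 0.0519² + 0.2857² = 0.084100 + 0.006068 + 0.086671 + 0.002694 + 0.081624 = 0.261157
B = 1 / 0.261157 = 3.8291
Bₛ = (B − 1)/(n − 1) = (3.8291 − 1)/(5 − 1) = 2.8291/4 = 0.7073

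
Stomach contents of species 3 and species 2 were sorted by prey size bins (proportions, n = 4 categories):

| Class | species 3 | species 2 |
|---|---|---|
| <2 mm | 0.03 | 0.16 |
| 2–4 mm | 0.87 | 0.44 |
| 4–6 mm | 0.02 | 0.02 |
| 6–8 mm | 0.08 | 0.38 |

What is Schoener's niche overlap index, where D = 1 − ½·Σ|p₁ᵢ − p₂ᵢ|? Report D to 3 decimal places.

0.570

Σ|p₁ᵢ − p₂ᵢ| = 0.13 + 0.43 + 0.00 + 0.30 = 0.86
D = 1 − ½ × 0.86 = 1 − 0.430 = 0.57000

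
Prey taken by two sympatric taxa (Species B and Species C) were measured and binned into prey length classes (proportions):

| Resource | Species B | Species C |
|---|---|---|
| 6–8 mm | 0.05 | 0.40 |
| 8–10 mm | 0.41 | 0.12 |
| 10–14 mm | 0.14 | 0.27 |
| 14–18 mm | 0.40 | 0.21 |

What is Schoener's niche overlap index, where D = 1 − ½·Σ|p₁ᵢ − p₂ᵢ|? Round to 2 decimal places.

0.52

Σ|p₁ᵢ − p₂ᵢ| = 0.35 + 0.29 + 0.13 + 0.19 = 0.96
D = 1 − ½ × 0.96 = 1 − 0.480 = 0.5200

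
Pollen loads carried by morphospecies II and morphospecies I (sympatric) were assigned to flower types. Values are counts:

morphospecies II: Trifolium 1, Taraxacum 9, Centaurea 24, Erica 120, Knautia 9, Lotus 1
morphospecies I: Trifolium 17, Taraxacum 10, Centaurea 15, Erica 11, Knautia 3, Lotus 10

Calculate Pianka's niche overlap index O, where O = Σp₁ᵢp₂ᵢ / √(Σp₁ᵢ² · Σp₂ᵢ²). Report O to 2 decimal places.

Proportions for morphospecies II (n=164): 1/164=0.0061, 9/164=0.0549, 24/164=0.1463, 120/164=0.7317, 9/164=0.0549, 1/164=0.0061
Proportions for morphospecies I (n=66): 17/66=0.2576, 10/66=0.1515, 15/66=0.2273, 11/66=0.1667, 3/66=0.0455, 10/66=0.1515
Σ p₁ᵢp₂ᵢ = 0.001571 + 0.008317 + 0.033254 + 0.121974 + 0.002498 + 0.000924 = 0.168538
Σp_1ᵢ² = 0.0061² + 0.0549² + 0.1463² + 0.7317² + 0.0549² + 0.0061² = 0.000037 + 0.003014 + 0.021404 + 0.535385 + 0.003014 + 0.000037 = 0.562891
Σp_2ᵢ² = 0.2576² + 0.1515² + 0.2273² + 0.1667² + 0.0455² + 0.1515² = 0.066358 + 0.022952 + 0.051665 + 0.027789 + 0.002070 + 0.022952 = 0.193786
O = 0.168538 / √(0.562891 × 0.193786) = 0.168538 / 0.3302732 = 0.5103

0.51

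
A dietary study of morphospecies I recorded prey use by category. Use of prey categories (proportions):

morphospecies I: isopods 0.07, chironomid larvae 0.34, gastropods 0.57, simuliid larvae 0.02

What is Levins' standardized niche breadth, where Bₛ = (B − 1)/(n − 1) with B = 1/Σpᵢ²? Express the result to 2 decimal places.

Σpᵢ² = 0.07² + 0.34² + 0.57² + 0.02² = 0.0049 + 0.1156 + 0.3249 + 0.0004 = 0.4458
B = 1 / 0.4458 = 2.2432
Bₛ = (B − 1)/(n − 1) = (2.2432 − 1)/(4 − 1) = 1.2432/3 = 0.4144

0.41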